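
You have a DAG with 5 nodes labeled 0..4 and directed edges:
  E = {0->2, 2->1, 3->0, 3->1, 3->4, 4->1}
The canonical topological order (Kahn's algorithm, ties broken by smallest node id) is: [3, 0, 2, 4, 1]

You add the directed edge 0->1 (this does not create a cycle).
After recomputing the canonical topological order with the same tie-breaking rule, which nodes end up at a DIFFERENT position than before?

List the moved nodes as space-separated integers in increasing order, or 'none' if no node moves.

Old toposort: [3, 0, 2, 4, 1]
Added edge 0->1
Recompute Kahn (smallest-id tiebreak):
  initial in-degrees: [1, 4, 1, 0, 1]
  ready (indeg=0): [3]
  pop 3: indeg[0]->0; indeg[1]->3; indeg[4]->0 | ready=[0, 4] | order so far=[3]
  pop 0: indeg[1]->2; indeg[2]->0 | ready=[2, 4] | order so far=[3, 0]
  pop 2: indeg[1]->1 | ready=[4] | order so far=[3, 0, 2]
  pop 4: indeg[1]->0 | ready=[1] | order so far=[3, 0, 2, 4]
  pop 1: no out-edges | ready=[] | order so far=[3, 0, 2, 4, 1]
New canonical toposort: [3, 0, 2, 4, 1]
Compare positions:
  Node 0: index 1 -> 1 (same)
  Node 1: index 4 -> 4 (same)
  Node 2: index 2 -> 2 (same)
  Node 3: index 0 -> 0 (same)
  Node 4: index 3 -> 3 (same)
Nodes that changed position: none

Answer: none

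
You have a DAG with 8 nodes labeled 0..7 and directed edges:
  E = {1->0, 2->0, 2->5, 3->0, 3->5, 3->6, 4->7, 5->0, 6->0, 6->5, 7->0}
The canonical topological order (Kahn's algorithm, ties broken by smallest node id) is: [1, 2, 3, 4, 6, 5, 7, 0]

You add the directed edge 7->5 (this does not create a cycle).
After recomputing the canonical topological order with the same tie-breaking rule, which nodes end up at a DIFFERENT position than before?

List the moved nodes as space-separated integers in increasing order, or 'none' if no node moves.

Answer: 5 7

Derivation:
Old toposort: [1, 2, 3, 4, 6, 5, 7, 0]
Added edge 7->5
Recompute Kahn (smallest-id tiebreak):
  initial in-degrees: [6, 0, 0, 0, 0, 4, 1, 1]
  ready (indeg=0): [1, 2, 3, 4]
  pop 1: indeg[0]->5 | ready=[2, 3, 4] | order so far=[1]
  pop 2: indeg[0]->4; indeg[5]->3 | ready=[3, 4] | order so far=[1, 2]
  pop 3: indeg[0]->3; indeg[5]->2; indeg[6]->0 | ready=[4, 6] | order so far=[1, 2, 3]
  pop 4: indeg[7]->0 | ready=[6, 7] | order so far=[1, 2, 3, 4]
  pop 6: indeg[0]->2; indeg[5]->1 | ready=[7] | order so far=[1, 2, 3, 4, 6]
  pop 7: indeg[0]->1; indeg[5]->0 | ready=[5] | order so far=[1, 2, 3, 4, 6, 7]
  pop 5: indeg[0]->0 | ready=[0] | order so far=[1, 2, 3, 4, 6, 7, 5]
  pop 0: no out-edges | ready=[] | order so far=[1, 2, 3, 4, 6, 7, 5, 0]
New canonical toposort: [1, 2, 3, 4, 6, 7, 5, 0]
Compare positions:
  Node 0: index 7 -> 7 (same)
  Node 1: index 0 -> 0 (same)
  Node 2: index 1 -> 1 (same)
  Node 3: index 2 -> 2 (same)
  Node 4: index 3 -> 3 (same)
  Node 5: index 5 -> 6 (moved)
  Node 6: index 4 -> 4 (same)
  Node 7: index 6 -> 5 (moved)
Nodes that changed position: 5 7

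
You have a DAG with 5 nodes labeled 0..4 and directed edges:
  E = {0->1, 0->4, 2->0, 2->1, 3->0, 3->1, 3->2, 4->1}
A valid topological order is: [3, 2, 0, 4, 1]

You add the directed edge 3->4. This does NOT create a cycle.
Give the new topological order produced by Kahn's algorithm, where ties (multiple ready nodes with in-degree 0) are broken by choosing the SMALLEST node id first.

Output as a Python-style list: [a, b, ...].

Old toposort: [3, 2, 0, 4, 1]
Added edge: 3->4
Position of 3 (0) < position of 4 (3). Old order still valid.
Run Kahn's algorithm (break ties by smallest node id):
  initial in-degrees: [2, 4, 1, 0, 2]
  ready (indeg=0): [3]
  pop 3: indeg[0]->1; indeg[1]->3; indeg[2]->0; indeg[4]->1 | ready=[2] | order so far=[3]
  pop 2: indeg[0]->0; indeg[1]->2 | ready=[0] | order so far=[3, 2]
  pop 0: indeg[1]->1; indeg[4]->0 | ready=[4] | order so far=[3, 2, 0]
  pop 4: indeg[1]->0 | ready=[1] | order so far=[3, 2, 0, 4]
  pop 1: no out-edges | ready=[] | order so far=[3, 2, 0, 4, 1]
  Result: [3, 2, 0, 4, 1]

Answer: [3, 2, 0, 4, 1]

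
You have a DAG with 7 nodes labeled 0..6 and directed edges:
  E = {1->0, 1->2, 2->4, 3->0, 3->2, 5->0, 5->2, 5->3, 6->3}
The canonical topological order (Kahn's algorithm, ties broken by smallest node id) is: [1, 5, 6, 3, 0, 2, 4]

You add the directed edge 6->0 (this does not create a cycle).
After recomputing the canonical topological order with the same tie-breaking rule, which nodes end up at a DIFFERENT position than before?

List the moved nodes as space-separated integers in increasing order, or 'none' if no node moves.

Old toposort: [1, 5, 6, 3, 0, 2, 4]
Added edge 6->0
Recompute Kahn (smallest-id tiebreak):
  initial in-degrees: [4, 0, 3, 2, 1, 0, 0]
  ready (indeg=0): [1, 5, 6]
  pop 1: indeg[0]->3; indeg[2]->2 | ready=[5, 6] | order so far=[1]
  pop 5: indeg[0]->2; indeg[2]->1; indeg[3]->1 | ready=[6] | order so far=[1, 5]
  pop 6: indeg[0]->1; indeg[3]->0 | ready=[3] | order so far=[1, 5, 6]
  pop 3: indeg[0]->0; indeg[2]->0 | ready=[0, 2] | order so far=[1, 5, 6, 3]
  pop 0: no out-edges | ready=[2] | order so far=[1, 5, 6, 3, 0]
  pop 2: indeg[4]->0 | ready=[4] | order so far=[1, 5, 6, 3, 0, 2]
  pop 4: no out-edges | ready=[] | order so far=[1, 5, 6, 3, 0, 2, 4]
New canonical toposort: [1, 5, 6, 3, 0, 2, 4]
Compare positions:
  Node 0: index 4 -> 4 (same)
  Node 1: index 0 -> 0 (same)
  Node 2: index 5 -> 5 (same)
  Node 3: index 3 -> 3 (same)
  Node 4: index 6 -> 6 (same)
  Node 5: index 1 -> 1 (same)
  Node 6: index 2 -> 2 (same)
Nodes that changed position: none

Answer: none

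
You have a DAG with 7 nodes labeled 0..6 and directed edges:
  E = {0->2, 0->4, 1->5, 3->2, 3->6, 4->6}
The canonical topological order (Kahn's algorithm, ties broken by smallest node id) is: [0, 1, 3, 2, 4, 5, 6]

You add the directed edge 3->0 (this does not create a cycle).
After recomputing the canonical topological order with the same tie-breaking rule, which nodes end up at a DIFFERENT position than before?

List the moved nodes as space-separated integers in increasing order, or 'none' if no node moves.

Answer: 0 1 3

Derivation:
Old toposort: [0, 1, 3, 2, 4, 5, 6]
Added edge 3->0
Recompute Kahn (smallest-id tiebreak):
  initial in-degrees: [1, 0, 2, 0, 1, 1, 2]
  ready (indeg=0): [1, 3]
  pop 1: indeg[5]->0 | ready=[3, 5] | order so far=[1]
  pop 3: indeg[0]->0; indeg[2]->1; indeg[6]->1 | ready=[0, 5] | order so far=[1, 3]
  pop 0: indeg[2]->0; indeg[4]->0 | ready=[2, 4, 5] | order so far=[1, 3, 0]
  pop 2: no out-edges | ready=[4, 5] | order so far=[1, 3, 0, 2]
  pop 4: indeg[6]->0 | ready=[5, 6] | order so far=[1, 3, 0, 2, 4]
  pop 5: no out-edges | ready=[6] | order so far=[1, 3, 0, 2, 4, 5]
  pop 6: no out-edges | ready=[] | order so far=[1, 3, 0, 2, 4, 5, 6]
New canonical toposort: [1, 3, 0, 2, 4, 5, 6]
Compare positions:
  Node 0: index 0 -> 2 (moved)
  Node 1: index 1 -> 0 (moved)
  Node 2: index 3 -> 3 (same)
  Node 3: index 2 -> 1 (moved)
  Node 4: index 4 -> 4 (same)
  Node 5: index 5 -> 5 (same)
  Node 6: index 6 -> 6 (same)
Nodes that changed position: 0 1 3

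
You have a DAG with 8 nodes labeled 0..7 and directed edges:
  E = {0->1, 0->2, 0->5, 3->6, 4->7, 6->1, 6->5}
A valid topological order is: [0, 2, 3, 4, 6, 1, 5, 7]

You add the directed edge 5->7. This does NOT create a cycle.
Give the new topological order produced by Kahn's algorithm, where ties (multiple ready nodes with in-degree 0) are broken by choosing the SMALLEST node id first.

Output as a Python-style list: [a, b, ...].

Answer: [0, 2, 3, 4, 6, 1, 5, 7]

Derivation:
Old toposort: [0, 2, 3, 4, 6, 1, 5, 7]
Added edge: 5->7
Position of 5 (6) < position of 7 (7). Old order still valid.
Run Kahn's algorithm (break ties by smallest node id):
  initial in-degrees: [0, 2, 1, 0, 0, 2, 1, 2]
  ready (indeg=0): [0, 3, 4]
  pop 0: indeg[1]->1; indeg[2]->0; indeg[5]->1 | ready=[2, 3, 4] | order so far=[0]
  pop 2: no out-edges | ready=[3, 4] | order so far=[0, 2]
  pop 3: indeg[6]->0 | ready=[4, 6] | order so far=[0, 2, 3]
  pop 4: indeg[7]->1 | ready=[6] | order so far=[0, 2, 3, 4]
  pop 6: indeg[1]->0; indeg[5]->0 | ready=[1, 5] | order so far=[0, 2, 3, 4, 6]
  pop 1: no out-edges | ready=[5] | order so far=[0, 2, 3, 4, 6, 1]
  pop 5: indeg[7]->0 | ready=[7] | order so far=[0, 2, 3, 4, 6, 1, 5]
  pop 7: no out-edges | ready=[] | order so far=[0, 2, 3, 4, 6, 1, 5, 7]
  Result: [0, 2, 3, 4, 6, 1, 5, 7]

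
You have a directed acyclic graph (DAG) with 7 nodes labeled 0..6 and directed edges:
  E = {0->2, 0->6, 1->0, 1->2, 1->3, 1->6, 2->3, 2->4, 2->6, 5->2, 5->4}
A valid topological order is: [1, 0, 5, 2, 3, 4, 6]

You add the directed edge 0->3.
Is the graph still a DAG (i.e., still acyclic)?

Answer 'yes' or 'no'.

Answer: yes

Derivation:
Given toposort: [1, 0, 5, 2, 3, 4, 6]
Position of 0: index 1; position of 3: index 4
New edge 0->3: forward
Forward edge: respects the existing order. Still a DAG, same toposort still valid.
Still a DAG? yes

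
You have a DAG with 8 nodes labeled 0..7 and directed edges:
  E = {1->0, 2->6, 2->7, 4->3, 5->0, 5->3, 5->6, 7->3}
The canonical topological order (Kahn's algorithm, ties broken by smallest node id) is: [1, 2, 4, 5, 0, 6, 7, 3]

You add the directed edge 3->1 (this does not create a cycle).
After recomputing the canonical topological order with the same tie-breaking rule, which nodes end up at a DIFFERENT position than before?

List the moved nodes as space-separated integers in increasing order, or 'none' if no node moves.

Answer: 0 1 2 3 4 5 6 7

Derivation:
Old toposort: [1, 2, 4, 5, 0, 6, 7, 3]
Added edge 3->1
Recompute Kahn (smallest-id tiebreak):
  initial in-degrees: [2, 1, 0, 3, 0, 0, 2, 1]
  ready (indeg=0): [2, 4, 5]
  pop 2: indeg[6]->1; indeg[7]->0 | ready=[4, 5, 7] | order so far=[2]
  pop 4: indeg[3]->2 | ready=[5, 7] | order so far=[2, 4]
  pop 5: indeg[0]->1; indeg[3]->1; indeg[6]->0 | ready=[6, 7] | order so far=[2, 4, 5]
  pop 6: no out-edges | ready=[7] | order so far=[2, 4, 5, 6]
  pop 7: indeg[3]->0 | ready=[3] | order so far=[2, 4, 5, 6, 7]
  pop 3: indeg[1]->0 | ready=[1] | order so far=[2, 4, 5, 6, 7, 3]
  pop 1: indeg[0]->0 | ready=[0] | order so far=[2, 4, 5, 6, 7, 3, 1]
  pop 0: no out-edges | ready=[] | order so far=[2, 4, 5, 6, 7, 3, 1, 0]
New canonical toposort: [2, 4, 5, 6, 7, 3, 1, 0]
Compare positions:
  Node 0: index 4 -> 7 (moved)
  Node 1: index 0 -> 6 (moved)
  Node 2: index 1 -> 0 (moved)
  Node 3: index 7 -> 5 (moved)
  Node 4: index 2 -> 1 (moved)
  Node 5: index 3 -> 2 (moved)
  Node 6: index 5 -> 3 (moved)
  Node 7: index 6 -> 4 (moved)
Nodes that changed position: 0 1 2 3 4 5 6 7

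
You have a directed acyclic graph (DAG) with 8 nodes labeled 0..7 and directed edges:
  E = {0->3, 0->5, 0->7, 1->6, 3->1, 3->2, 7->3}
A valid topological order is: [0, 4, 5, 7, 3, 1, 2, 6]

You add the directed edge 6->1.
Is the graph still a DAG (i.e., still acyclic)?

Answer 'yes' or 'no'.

Answer: no

Derivation:
Given toposort: [0, 4, 5, 7, 3, 1, 2, 6]
Position of 6: index 7; position of 1: index 5
New edge 6->1: backward (u after v in old order)
Backward edge: old toposort is now invalid. Check if this creates a cycle.
Does 1 already reach 6? Reachable from 1: [1, 6]. YES -> cycle!
Still a DAG? no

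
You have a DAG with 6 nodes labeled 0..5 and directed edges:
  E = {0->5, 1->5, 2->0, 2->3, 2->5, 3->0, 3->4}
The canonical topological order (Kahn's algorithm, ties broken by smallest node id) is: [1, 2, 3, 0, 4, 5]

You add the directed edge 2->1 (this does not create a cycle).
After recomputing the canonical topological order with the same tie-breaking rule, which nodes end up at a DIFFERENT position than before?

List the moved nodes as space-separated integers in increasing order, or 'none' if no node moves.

Old toposort: [1, 2, 3, 0, 4, 5]
Added edge 2->1
Recompute Kahn (smallest-id tiebreak):
  initial in-degrees: [2, 1, 0, 1, 1, 3]
  ready (indeg=0): [2]
  pop 2: indeg[0]->1; indeg[1]->0; indeg[3]->0; indeg[5]->2 | ready=[1, 3] | order so far=[2]
  pop 1: indeg[5]->1 | ready=[3] | order so far=[2, 1]
  pop 3: indeg[0]->0; indeg[4]->0 | ready=[0, 4] | order so far=[2, 1, 3]
  pop 0: indeg[5]->0 | ready=[4, 5] | order so far=[2, 1, 3, 0]
  pop 4: no out-edges | ready=[5] | order so far=[2, 1, 3, 0, 4]
  pop 5: no out-edges | ready=[] | order so far=[2, 1, 3, 0, 4, 5]
New canonical toposort: [2, 1, 3, 0, 4, 5]
Compare positions:
  Node 0: index 3 -> 3 (same)
  Node 1: index 0 -> 1 (moved)
  Node 2: index 1 -> 0 (moved)
  Node 3: index 2 -> 2 (same)
  Node 4: index 4 -> 4 (same)
  Node 5: index 5 -> 5 (same)
Nodes that changed position: 1 2

Answer: 1 2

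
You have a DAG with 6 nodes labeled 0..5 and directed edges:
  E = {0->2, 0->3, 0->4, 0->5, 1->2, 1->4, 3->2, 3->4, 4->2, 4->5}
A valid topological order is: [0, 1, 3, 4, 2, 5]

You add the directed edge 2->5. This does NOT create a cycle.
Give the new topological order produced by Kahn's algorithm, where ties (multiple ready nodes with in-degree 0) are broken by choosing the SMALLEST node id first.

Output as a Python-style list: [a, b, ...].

Answer: [0, 1, 3, 4, 2, 5]

Derivation:
Old toposort: [0, 1, 3, 4, 2, 5]
Added edge: 2->5
Position of 2 (4) < position of 5 (5). Old order still valid.
Run Kahn's algorithm (break ties by smallest node id):
  initial in-degrees: [0, 0, 4, 1, 3, 3]
  ready (indeg=0): [0, 1]
  pop 0: indeg[2]->3; indeg[3]->0; indeg[4]->2; indeg[5]->2 | ready=[1, 3] | order so far=[0]
  pop 1: indeg[2]->2; indeg[4]->1 | ready=[3] | order so far=[0, 1]
  pop 3: indeg[2]->1; indeg[4]->0 | ready=[4] | order so far=[0, 1, 3]
  pop 4: indeg[2]->0; indeg[5]->1 | ready=[2] | order so far=[0, 1, 3, 4]
  pop 2: indeg[5]->0 | ready=[5] | order so far=[0, 1, 3, 4, 2]
  pop 5: no out-edges | ready=[] | order so far=[0, 1, 3, 4, 2, 5]
  Result: [0, 1, 3, 4, 2, 5]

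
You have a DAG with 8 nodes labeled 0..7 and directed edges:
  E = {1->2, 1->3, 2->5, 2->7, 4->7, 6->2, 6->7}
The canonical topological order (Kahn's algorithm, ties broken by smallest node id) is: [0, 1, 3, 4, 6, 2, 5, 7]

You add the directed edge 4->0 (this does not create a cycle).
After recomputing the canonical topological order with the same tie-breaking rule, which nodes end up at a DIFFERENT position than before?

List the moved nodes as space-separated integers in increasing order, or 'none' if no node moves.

Old toposort: [0, 1, 3, 4, 6, 2, 5, 7]
Added edge 4->0
Recompute Kahn (smallest-id tiebreak):
  initial in-degrees: [1, 0, 2, 1, 0, 1, 0, 3]
  ready (indeg=0): [1, 4, 6]
  pop 1: indeg[2]->1; indeg[3]->0 | ready=[3, 4, 6] | order so far=[1]
  pop 3: no out-edges | ready=[4, 6] | order so far=[1, 3]
  pop 4: indeg[0]->0; indeg[7]->2 | ready=[0, 6] | order so far=[1, 3, 4]
  pop 0: no out-edges | ready=[6] | order so far=[1, 3, 4, 0]
  pop 6: indeg[2]->0; indeg[7]->1 | ready=[2] | order so far=[1, 3, 4, 0, 6]
  pop 2: indeg[5]->0; indeg[7]->0 | ready=[5, 7] | order so far=[1, 3, 4, 0, 6, 2]
  pop 5: no out-edges | ready=[7] | order so far=[1, 3, 4, 0, 6, 2, 5]
  pop 7: no out-edges | ready=[] | order so far=[1, 3, 4, 0, 6, 2, 5, 7]
New canonical toposort: [1, 3, 4, 0, 6, 2, 5, 7]
Compare positions:
  Node 0: index 0 -> 3 (moved)
  Node 1: index 1 -> 0 (moved)
  Node 2: index 5 -> 5 (same)
  Node 3: index 2 -> 1 (moved)
  Node 4: index 3 -> 2 (moved)
  Node 5: index 6 -> 6 (same)
  Node 6: index 4 -> 4 (same)
  Node 7: index 7 -> 7 (same)
Nodes that changed position: 0 1 3 4

Answer: 0 1 3 4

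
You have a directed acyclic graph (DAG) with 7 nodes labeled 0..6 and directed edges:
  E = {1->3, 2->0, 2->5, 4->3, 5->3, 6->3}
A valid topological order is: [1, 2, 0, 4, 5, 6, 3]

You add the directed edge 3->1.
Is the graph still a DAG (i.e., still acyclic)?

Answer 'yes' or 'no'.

Answer: no

Derivation:
Given toposort: [1, 2, 0, 4, 5, 6, 3]
Position of 3: index 6; position of 1: index 0
New edge 3->1: backward (u after v in old order)
Backward edge: old toposort is now invalid. Check if this creates a cycle.
Does 1 already reach 3? Reachable from 1: [1, 3]. YES -> cycle!
Still a DAG? no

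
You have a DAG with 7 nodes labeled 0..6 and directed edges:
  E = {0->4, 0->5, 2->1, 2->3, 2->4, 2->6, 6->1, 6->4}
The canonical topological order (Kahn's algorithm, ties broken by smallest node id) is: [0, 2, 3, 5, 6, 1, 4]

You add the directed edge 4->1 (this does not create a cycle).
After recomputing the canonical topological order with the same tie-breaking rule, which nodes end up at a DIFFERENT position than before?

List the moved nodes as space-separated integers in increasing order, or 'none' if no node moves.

Old toposort: [0, 2, 3, 5, 6, 1, 4]
Added edge 4->1
Recompute Kahn (smallest-id tiebreak):
  initial in-degrees: [0, 3, 0, 1, 3, 1, 1]
  ready (indeg=0): [0, 2]
  pop 0: indeg[4]->2; indeg[5]->0 | ready=[2, 5] | order so far=[0]
  pop 2: indeg[1]->2; indeg[3]->0; indeg[4]->1; indeg[6]->0 | ready=[3, 5, 6] | order so far=[0, 2]
  pop 3: no out-edges | ready=[5, 6] | order so far=[0, 2, 3]
  pop 5: no out-edges | ready=[6] | order so far=[0, 2, 3, 5]
  pop 6: indeg[1]->1; indeg[4]->0 | ready=[4] | order so far=[0, 2, 3, 5, 6]
  pop 4: indeg[1]->0 | ready=[1] | order so far=[0, 2, 3, 5, 6, 4]
  pop 1: no out-edges | ready=[] | order so far=[0, 2, 3, 5, 6, 4, 1]
New canonical toposort: [0, 2, 3, 5, 6, 4, 1]
Compare positions:
  Node 0: index 0 -> 0 (same)
  Node 1: index 5 -> 6 (moved)
  Node 2: index 1 -> 1 (same)
  Node 3: index 2 -> 2 (same)
  Node 4: index 6 -> 5 (moved)
  Node 5: index 3 -> 3 (same)
  Node 6: index 4 -> 4 (same)
Nodes that changed position: 1 4

Answer: 1 4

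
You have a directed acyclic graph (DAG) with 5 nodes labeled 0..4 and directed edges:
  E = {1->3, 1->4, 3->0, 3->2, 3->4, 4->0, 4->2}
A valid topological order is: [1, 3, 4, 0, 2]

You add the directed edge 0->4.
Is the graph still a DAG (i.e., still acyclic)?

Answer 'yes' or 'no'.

Answer: no

Derivation:
Given toposort: [1, 3, 4, 0, 2]
Position of 0: index 3; position of 4: index 2
New edge 0->4: backward (u after v in old order)
Backward edge: old toposort is now invalid. Check if this creates a cycle.
Does 4 already reach 0? Reachable from 4: [0, 2, 4]. YES -> cycle!
Still a DAG? no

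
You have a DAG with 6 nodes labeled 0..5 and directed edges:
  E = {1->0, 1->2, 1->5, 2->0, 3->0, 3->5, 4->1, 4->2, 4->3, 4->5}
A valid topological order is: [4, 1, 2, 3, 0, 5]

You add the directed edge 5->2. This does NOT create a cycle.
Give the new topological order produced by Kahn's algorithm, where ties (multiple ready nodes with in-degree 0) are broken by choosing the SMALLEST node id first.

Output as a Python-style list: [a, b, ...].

Old toposort: [4, 1, 2, 3, 0, 5]
Added edge: 5->2
Position of 5 (5) > position of 2 (2). Must reorder: 5 must now come before 2.
Run Kahn's algorithm (break ties by smallest node id):
  initial in-degrees: [3, 1, 3, 1, 0, 3]
  ready (indeg=0): [4]
  pop 4: indeg[1]->0; indeg[2]->2; indeg[3]->0; indeg[5]->2 | ready=[1, 3] | order so far=[4]
  pop 1: indeg[0]->2; indeg[2]->1; indeg[5]->1 | ready=[3] | order so far=[4, 1]
  pop 3: indeg[0]->1; indeg[5]->0 | ready=[5] | order so far=[4, 1, 3]
  pop 5: indeg[2]->0 | ready=[2] | order so far=[4, 1, 3, 5]
  pop 2: indeg[0]->0 | ready=[0] | order so far=[4, 1, 3, 5, 2]
  pop 0: no out-edges | ready=[] | order so far=[4, 1, 3, 5, 2, 0]
  Result: [4, 1, 3, 5, 2, 0]

Answer: [4, 1, 3, 5, 2, 0]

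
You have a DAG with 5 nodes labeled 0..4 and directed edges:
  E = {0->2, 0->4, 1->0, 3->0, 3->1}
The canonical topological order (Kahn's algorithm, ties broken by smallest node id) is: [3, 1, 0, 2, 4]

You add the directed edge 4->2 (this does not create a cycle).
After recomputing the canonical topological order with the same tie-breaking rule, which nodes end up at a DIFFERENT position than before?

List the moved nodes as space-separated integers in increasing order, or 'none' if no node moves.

Old toposort: [3, 1, 0, 2, 4]
Added edge 4->2
Recompute Kahn (smallest-id tiebreak):
  initial in-degrees: [2, 1, 2, 0, 1]
  ready (indeg=0): [3]
  pop 3: indeg[0]->1; indeg[1]->0 | ready=[1] | order so far=[3]
  pop 1: indeg[0]->0 | ready=[0] | order so far=[3, 1]
  pop 0: indeg[2]->1; indeg[4]->0 | ready=[4] | order so far=[3, 1, 0]
  pop 4: indeg[2]->0 | ready=[2] | order so far=[3, 1, 0, 4]
  pop 2: no out-edges | ready=[] | order so far=[3, 1, 0, 4, 2]
New canonical toposort: [3, 1, 0, 4, 2]
Compare positions:
  Node 0: index 2 -> 2 (same)
  Node 1: index 1 -> 1 (same)
  Node 2: index 3 -> 4 (moved)
  Node 3: index 0 -> 0 (same)
  Node 4: index 4 -> 3 (moved)
Nodes that changed position: 2 4

Answer: 2 4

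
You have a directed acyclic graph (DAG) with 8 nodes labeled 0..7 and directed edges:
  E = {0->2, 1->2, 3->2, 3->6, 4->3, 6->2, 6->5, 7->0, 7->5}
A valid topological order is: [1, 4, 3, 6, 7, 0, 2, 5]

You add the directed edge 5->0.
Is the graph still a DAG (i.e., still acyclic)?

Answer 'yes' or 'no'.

Given toposort: [1, 4, 3, 6, 7, 0, 2, 5]
Position of 5: index 7; position of 0: index 5
New edge 5->0: backward (u after v in old order)
Backward edge: old toposort is now invalid. Check if this creates a cycle.
Does 0 already reach 5? Reachable from 0: [0, 2]. NO -> still a DAG (reorder needed).
Still a DAG? yes

Answer: yes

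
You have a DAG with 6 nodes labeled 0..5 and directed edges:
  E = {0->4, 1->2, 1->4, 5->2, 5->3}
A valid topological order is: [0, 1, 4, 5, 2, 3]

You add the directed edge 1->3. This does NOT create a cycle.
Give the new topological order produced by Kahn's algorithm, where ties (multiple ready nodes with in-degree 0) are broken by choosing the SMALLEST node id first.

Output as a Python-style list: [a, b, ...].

Old toposort: [0, 1, 4, 5, 2, 3]
Added edge: 1->3
Position of 1 (1) < position of 3 (5). Old order still valid.
Run Kahn's algorithm (break ties by smallest node id):
  initial in-degrees: [0, 0, 2, 2, 2, 0]
  ready (indeg=0): [0, 1, 5]
  pop 0: indeg[4]->1 | ready=[1, 5] | order so far=[0]
  pop 1: indeg[2]->1; indeg[3]->1; indeg[4]->0 | ready=[4, 5] | order so far=[0, 1]
  pop 4: no out-edges | ready=[5] | order so far=[0, 1, 4]
  pop 5: indeg[2]->0; indeg[3]->0 | ready=[2, 3] | order so far=[0, 1, 4, 5]
  pop 2: no out-edges | ready=[3] | order so far=[0, 1, 4, 5, 2]
  pop 3: no out-edges | ready=[] | order so far=[0, 1, 4, 5, 2, 3]
  Result: [0, 1, 4, 5, 2, 3]

Answer: [0, 1, 4, 5, 2, 3]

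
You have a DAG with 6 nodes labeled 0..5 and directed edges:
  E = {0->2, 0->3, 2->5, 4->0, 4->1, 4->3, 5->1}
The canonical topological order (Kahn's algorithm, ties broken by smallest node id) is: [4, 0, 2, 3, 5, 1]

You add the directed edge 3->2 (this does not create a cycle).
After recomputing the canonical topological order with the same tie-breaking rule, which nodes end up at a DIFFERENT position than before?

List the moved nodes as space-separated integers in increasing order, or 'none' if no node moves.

Answer: 2 3

Derivation:
Old toposort: [4, 0, 2, 3, 5, 1]
Added edge 3->2
Recompute Kahn (smallest-id tiebreak):
  initial in-degrees: [1, 2, 2, 2, 0, 1]
  ready (indeg=0): [4]
  pop 4: indeg[0]->0; indeg[1]->1; indeg[3]->1 | ready=[0] | order so far=[4]
  pop 0: indeg[2]->1; indeg[3]->0 | ready=[3] | order so far=[4, 0]
  pop 3: indeg[2]->0 | ready=[2] | order so far=[4, 0, 3]
  pop 2: indeg[5]->0 | ready=[5] | order so far=[4, 0, 3, 2]
  pop 5: indeg[1]->0 | ready=[1] | order so far=[4, 0, 3, 2, 5]
  pop 1: no out-edges | ready=[] | order so far=[4, 0, 3, 2, 5, 1]
New canonical toposort: [4, 0, 3, 2, 5, 1]
Compare positions:
  Node 0: index 1 -> 1 (same)
  Node 1: index 5 -> 5 (same)
  Node 2: index 2 -> 3 (moved)
  Node 3: index 3 -> 2 (moved)
  Node 4: index 0 -> 0 (same)
  Node 5: index 4 -> 4 (same)
Nodes that changed position: 2 3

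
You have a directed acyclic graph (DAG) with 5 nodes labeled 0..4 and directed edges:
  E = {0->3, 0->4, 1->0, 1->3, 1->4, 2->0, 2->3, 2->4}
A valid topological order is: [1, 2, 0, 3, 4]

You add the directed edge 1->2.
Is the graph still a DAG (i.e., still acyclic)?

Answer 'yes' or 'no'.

Answer: yes

Derivation:
Given toposort: [1, 2, 0, 3, 4]
Position of 1: index 0; position of 2: index 1
New edge 1->2: forward
Forward edge: respects the existing order. Still a DAG, same toposort still valid.
Still a DAG? yes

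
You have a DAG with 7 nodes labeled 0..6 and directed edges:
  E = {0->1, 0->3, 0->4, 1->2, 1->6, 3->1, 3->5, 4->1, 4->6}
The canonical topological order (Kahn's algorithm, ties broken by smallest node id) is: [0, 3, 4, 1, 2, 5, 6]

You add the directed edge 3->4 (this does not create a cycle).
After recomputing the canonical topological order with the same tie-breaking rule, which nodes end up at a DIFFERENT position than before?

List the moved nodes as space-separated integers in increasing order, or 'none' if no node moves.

Old toposort: [0, 3, 4, 1, 2, 5, 6]
Added edge 3->4
Recompute Kahn (smallest-id tiebreak):
  initial in-degrees: [0, 3, 1, 1, 2, 1, 2]
  ready (indeg=0): [0]
  pop 0: indeg[1]->2; indeg[3]->0; indeg[4]->1 | ready=[3] | order so far=[0]
  pop 3: indeg[1]->1; indeg[4]->0; indeg[5]->0 | ready=[4, 5] | order so far=[0, 3]
  pop 4: indeg[1]->0; indeg[6]->1 | ready=[1, 5] | order so far=[0, 3, 4]
  pop 1: indeg[2]->0; indeg[6]->0 | ready=[2, 5, 6] | order so far=[0, 3, 4, 1]
  pop 2: no out-edges | ready=[5, 6] | order so far=[0, 3, 4, 1, 2]
  pop 5: no out-edges | ready=[6] | order so far=[0, 3, 4, 1, 2, 5]
  pop 6: no out-edges | ready=[] | order so far=[0, 3, 4, 1, 2, 5, 6]
New canonical toposort: [0, 3, 4, 1, 2, 5, 6]
Compare positions:
  Node 0: index 0 -> 0 (same)
  Node 1: index 3 -> 3 (same)
  Node 2: index 4 -> 4 (same)
  Node 3: index 1 -> 1 (same)
  Node 4: index 2 -> 2 (same)
  Node 5: index 5 -> 5 (same)
  Node 6: index 6 -> 6 (same)
Nodes that changed position: none

Answer: none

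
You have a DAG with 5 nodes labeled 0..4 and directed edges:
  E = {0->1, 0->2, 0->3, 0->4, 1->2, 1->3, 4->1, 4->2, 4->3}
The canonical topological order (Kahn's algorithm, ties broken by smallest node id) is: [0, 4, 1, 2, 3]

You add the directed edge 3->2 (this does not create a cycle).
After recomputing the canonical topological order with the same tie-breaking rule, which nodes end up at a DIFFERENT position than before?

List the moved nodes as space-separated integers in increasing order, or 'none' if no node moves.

Old toposort: [0, 4, 1, 2, 3]
Added edge 3->2
Recompute Kahn (smallest-id tiebreak):
  initial in-degrees: [0, 2, 4, 3, 1]
  ready (indeg=0): [0]
  pop 0: indeg[1]->1; indeg[2]->3; indeg[3]->2; indeg[4]->0 | ready=[4] | order so far=[0]
  pop 4: indeg[1]->0; indeg[2]->2; indeg[3]->1 | ready=[1] | order so far=[0, 4]
  pop 1: indeg[2]->1; indeg[3]->0 | ready=[3] | order so far=[0, 4, 1]
  pop 3: indeg[2]->0 | ready=[2] | order so far=[0, 4, 1, 3]
  pop 2: no out-edges | ready=[] | order so far=[0, 4, 1, 3, 2]
New canonical toposort: [0, 4, 1, 3, 2]
Compare positions:
  Node 0: index 0 -> 0 (same)
  Node 1: index 2 -> 2 (same)
  Node 2: index 3 -> 4 (moved)
  Node 3: index 4 -> 3 (moved)
  Node 4: index 1 -> 1 (same)
Nodes that changed position: 2 3

Answer: 2 3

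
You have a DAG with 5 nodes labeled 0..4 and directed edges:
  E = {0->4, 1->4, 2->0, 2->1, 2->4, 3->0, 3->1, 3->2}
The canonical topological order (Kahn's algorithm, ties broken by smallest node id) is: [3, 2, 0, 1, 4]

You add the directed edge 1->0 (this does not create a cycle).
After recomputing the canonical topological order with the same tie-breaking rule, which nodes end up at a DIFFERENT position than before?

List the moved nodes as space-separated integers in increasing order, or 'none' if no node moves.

Answer: 0 1

Derivation:
Old toposort: [3, 2, 0, 1, 4]
Added edge 1->0
Recompute Kahn (smallest-id tiebreak):
  initial in-degrees: [3, 2, 1, 0, 3]
  ready (indeg=0): [3]
  pop 3: indeg[0]->2; indeg[1]->1; indeg[2]->0 | ready=[2] | order so far=[3]
  pop 2: indeg[0]->1; indeg[1]->0; indeg[4]->2 | ready=[1] | order so far=[3, 2]
  pop 1: indeg[0]->0; indeg[4]->1 | ready=[0] | order so far=[3, 2, 1]
  pop 0: indeg[4]->0 | ready=[4] | order so far=[3, 2, 1, 0]
  pop 4: no out-edges | ready=[] | order so far=[3, 2, 1, 0, 4]
New canonical toposort: [3, 2, 1, 0, 4]
Compare positions:
  Node 0: index 2 -> 3 (moved)
  Node 1: index 3 -> 2 (moved)
  Node 2: index 1 -> 1 (same)
  Node 3: index 0 -> 0 (same)
  Node 4: index 4 -> 4 (same)
Nodes that changed position: 0 1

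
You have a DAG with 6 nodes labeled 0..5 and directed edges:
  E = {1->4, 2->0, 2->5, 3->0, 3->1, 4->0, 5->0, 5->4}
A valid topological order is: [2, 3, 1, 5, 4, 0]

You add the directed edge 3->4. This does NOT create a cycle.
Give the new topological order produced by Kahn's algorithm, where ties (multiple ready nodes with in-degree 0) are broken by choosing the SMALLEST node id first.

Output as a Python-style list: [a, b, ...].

Answer: [2, 3, 1, 5, 4, 0]

Derivation:
Old toposort: [2, 3, 1, 5, 4, 0]
Added edge: 3->4
Position of 3 (1) < position of 4 (4). Old order still valid.
Run Kahn's algorithm (break ties by smallest node id):
  initial in-degrees: [4, 1, 0, 0, 3, 1]
  ready (indeg=0): [2, 3]
  pop 2: indeg[0]->3; indeg[5]->0 | ready=[3, 5] | order so far=[2]
  pop 3: indeg[0]->2; indeg[1]->0; indeg[4]->2 | ready=[1, 5] | order so far=[2, 3]
  pop 1: indeg[4]->1 | ready=[5] | order so far=[2, 3, 1]
  pop 5: indeg[0]->1; indeg[4]->0 | ready=[4] | order so far=[2, 3, 1, 5]
  pop 4: indeg[0]->0 | ready=[0] | order so far=[2, 3, 1, 5, 4]
  pop 0: no out-edges | ready=[] | order so far=[2, 3, 1, 5, 4, 0]
  Result: [2, 3, 1, 5, 4, 0]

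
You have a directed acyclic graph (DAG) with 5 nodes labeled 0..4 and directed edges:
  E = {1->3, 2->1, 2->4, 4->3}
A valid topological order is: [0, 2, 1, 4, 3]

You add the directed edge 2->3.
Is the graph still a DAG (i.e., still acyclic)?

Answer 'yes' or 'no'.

Given toposort: [0, 2, 1, 4, 3]
Position of 2: index 1; position of 3: index 4
New edge 2->3: forward
Forward edge: respects the existing order. Still a DAG, same toposort still valid.
Still a DAG? yes

Answer: yes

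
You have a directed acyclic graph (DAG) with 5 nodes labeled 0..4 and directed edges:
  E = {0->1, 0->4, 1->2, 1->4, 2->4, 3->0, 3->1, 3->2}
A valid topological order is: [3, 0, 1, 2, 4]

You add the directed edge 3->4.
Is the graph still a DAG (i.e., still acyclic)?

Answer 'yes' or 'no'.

Answer: yes

Derivation:
Given toposort: [3, 0, 1, 2, 4]
Position of 3: index 0; position of 4: index 4
New edge 3->4: forward
Forward edge: respects the existing order. Still a DAG, same toposort still valid.
Still a DAG? yes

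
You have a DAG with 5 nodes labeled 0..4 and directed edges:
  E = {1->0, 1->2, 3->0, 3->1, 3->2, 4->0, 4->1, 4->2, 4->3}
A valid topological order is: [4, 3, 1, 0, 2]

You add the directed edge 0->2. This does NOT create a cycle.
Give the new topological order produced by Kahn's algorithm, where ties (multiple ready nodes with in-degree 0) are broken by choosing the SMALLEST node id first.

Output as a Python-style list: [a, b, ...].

Old toposort: [4, 3, 1, 0, 2]
Added edge: 0->2
Position of 0 (3) < position of 2 (4). Old order still valid.
Run Kahn's algorithm (break ties by smallest node id):
  initial in-degrees: [3, 2, 4, 1, 0]
  ready (indeg=0): [4]
  pop 4: indeg[0]->2; indeg[1]->1; indeg[2]->3; indeg[3]->0 | ready=[3] | order so far=[4]
  pop 3: indeg[0]->1; indeg[1]->0; indeg[2]->2 | ready=[1] | order so far=[4, 3]
  pop 1: indeg[0]->0; indeg[2]->1 | ready=[0] | order so far=[4, 3, 1]
  pop 0: indeg[2]->0 | ready=[2] | order so far=[4, 3, 1, 0]
  pop 2: no out-edges | ready=[] | order so far=[4, 3, 1, 0, 2]
  Result: [4, 3, 1, 0, 2]

Answer: [4, 3, 1, 0, 2]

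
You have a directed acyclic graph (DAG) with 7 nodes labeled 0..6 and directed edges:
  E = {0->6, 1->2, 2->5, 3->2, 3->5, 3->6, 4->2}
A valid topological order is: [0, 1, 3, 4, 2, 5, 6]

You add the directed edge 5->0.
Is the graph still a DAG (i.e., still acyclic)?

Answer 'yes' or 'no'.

Given toposort: [0, 1, 3, 4, 2, 5, 6]
Position of 5: index 5; position of 0: index 0
New edge 5->0: backward (u after v in old order)
Backward edge: old toposort is now invalid. Check if this creates a cycle.
Does 0 already reach 5? Reachable from 0: [0, 6]. NO -> still a DAG (reorder needed).
Still a DAG? yes

Answer: yes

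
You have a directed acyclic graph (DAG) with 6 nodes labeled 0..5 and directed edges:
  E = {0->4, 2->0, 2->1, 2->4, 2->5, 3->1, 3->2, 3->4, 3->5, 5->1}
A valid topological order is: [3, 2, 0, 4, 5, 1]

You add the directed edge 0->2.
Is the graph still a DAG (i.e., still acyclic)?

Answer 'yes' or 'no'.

Answer: no

Derivation:
Given toposort: [3, 2, 0, 4, 5, 1]
Position of 0: index 2; position of 2: index 1
New edge 0->2: backward (u after v in old order)
Backward edge: old toposort is now invalid. Check if this creates a cycle.
Does 2 already reach 0? Reachable from 2: [0, 1, 2, 4, 5]. YES -> cycle!
Still a DAG? no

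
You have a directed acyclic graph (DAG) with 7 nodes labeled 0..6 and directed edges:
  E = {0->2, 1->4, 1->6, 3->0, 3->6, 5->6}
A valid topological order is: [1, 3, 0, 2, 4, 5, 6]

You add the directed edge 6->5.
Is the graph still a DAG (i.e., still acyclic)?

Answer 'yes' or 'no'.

Given toposort: [1, 3, 0, 2, 4, 5, 6]
Position of 6: index 6; position of 5: index 5
New edge 6->5: backward (u after v in old order)
Backward edge: old toposort is now invalid. Check if this creates a cycle.
Does 5 already reach 6? Reachable from 5: [5, 6]. YES -> cycle!
Still a DAG? no

Answer: no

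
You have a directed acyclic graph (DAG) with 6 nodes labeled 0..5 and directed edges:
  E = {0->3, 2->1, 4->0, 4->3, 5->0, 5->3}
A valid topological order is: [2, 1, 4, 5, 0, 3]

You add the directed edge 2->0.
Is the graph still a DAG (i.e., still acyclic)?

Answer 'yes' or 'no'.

Given toposort: [2, 1, 4, 5, 0, 3]
Position of 2: index 0; position of 0: index 4
New edge 2->0: forward
Forward edge: respects the existing order. Still a DAG, same toposort still valid.
Still a DAG? yes

Answer: yes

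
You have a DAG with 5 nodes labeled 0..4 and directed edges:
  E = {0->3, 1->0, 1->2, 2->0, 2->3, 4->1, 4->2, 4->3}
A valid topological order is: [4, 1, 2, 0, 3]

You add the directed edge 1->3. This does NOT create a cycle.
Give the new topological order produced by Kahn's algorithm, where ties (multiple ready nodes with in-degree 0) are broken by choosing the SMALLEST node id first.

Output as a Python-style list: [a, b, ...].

Answer: [4, 1, 2, 0, 3]

Derivation:
Old toposort: [4, 1, 2, 0, 3]
Added edge: 1->3
Position of 1 (1) < position of 3 (4). Old order still valid.
Run Kahn's algorithm (break ties by smallest node id):
  initial in-degrees: [2, 1, 2, 4, 0]
  ready (indeg=0): [4]
  pop 4: indeg[1]->0; indeg[2]->1; indeg[3]->3 | ready=[1] | order so far=[4]
  pop 1: indeg[0]->1; indeg[2]->0; indeg[3]->2 | ready=[2] | order so far=[4, 1]
  pop 2: indeg[0]->0; indeg[3]->1 | ready=[0] | order so far=[4, 1, 2]
  pop 0: indeg[3]->0 | ready=[3] | order so far=[4, 1, 2, 0]
  pop 3: no out-edges | ready=[] | order so far=[4, 1, 2, 0, 3]
  Result: [4, 1, 2, 0, 3]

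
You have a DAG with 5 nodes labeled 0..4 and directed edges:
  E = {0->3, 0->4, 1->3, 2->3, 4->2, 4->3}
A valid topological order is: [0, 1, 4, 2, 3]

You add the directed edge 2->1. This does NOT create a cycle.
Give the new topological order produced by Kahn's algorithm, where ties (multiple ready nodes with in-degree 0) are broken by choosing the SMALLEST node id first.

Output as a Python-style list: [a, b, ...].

Old toposort: [0, 1, 4, 2, 3]
Added edge: 2->1
Position of 2 (3) > position of 1 (1). Must reorder: 2 must now come before 1.
Run Kahn's algorithm (break ties by smallest node id):
  initial in-degrees: [0, 1, 1, 4, 1]
  ready (indeg=0): [0]
  pop 0: indeg[3]->3; indeg[4]->0 | ready=[4] | order so far=[0]
  pop 4: indeg[2]->0; indeg[3]->2 | ready=[2] | order so far=[0, 4]
  pop 2: indeg[1]->0; indeg[3]->1 | ready=[1] | order so far=[0, 4, 2]
  pop 1: indeg[3]->0 | ready=[3] | order so far=[0, 4, 2, 1]
  pop 3: no out-edges | ready=[] | order so far=[0, 4, 2, 1, 3]
  Result: [0, 4, 2, 1, 3]

Answer: [0, 4, 2, 1, 3]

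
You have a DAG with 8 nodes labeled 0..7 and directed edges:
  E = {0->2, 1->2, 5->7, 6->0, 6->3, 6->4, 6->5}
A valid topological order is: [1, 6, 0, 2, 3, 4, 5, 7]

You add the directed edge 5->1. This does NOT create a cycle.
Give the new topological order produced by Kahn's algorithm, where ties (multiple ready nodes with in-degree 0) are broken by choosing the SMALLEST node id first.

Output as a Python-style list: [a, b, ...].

Answer: [6, 0, 3, 4, 5, 1, 2, 7]

Derivation:
Old toposort: [1, 6, 0, 2, 3, 4, 5, 7]
Added edge: 5->1
Position of 5 (6) > position of 1 (0). Must reorder: 5 must now come before 1.
Run Kahn's algorithm (break ties by smallest node id):
  initial in-degrees: [1, 1, 2, 1, 1, 1, 0, 1]
  ready (indeg=0): [6]
  pop 6: indeg[0]->0; indeg[3]->0; indeg[4]->0; indeg[5]->0 | ready=[0, 3, 4, 5] | order so far=[6]
  pop 0: indeg[2]->1 | ready=[3, 4, 5] | order so far=[6, 0]
  pop 3: no out-edges | ready=[4, 5] | order so far=[6, 0, 3]
  pop 4: no out-edges | ready=[5] | order so far=[6, 0, 3, 4]
  pop 5: indeg[1]->0; indeg[7]->0 | ready=[1, 7] | order so far=[6, 0, 3, 4, 5]
  pop 1: indeg[2]->0 | ready=[2, 7] | order so far=[6, 0, 3, 4, 5, 1]
  pop 2: no out-edges | ready=[7] | order so far=[6, 0, 3, 4, 5, 1, 2]
  pop 7: no out-edges | ready=[] | order so far=[6, 0, 3, 4, 5, 1, 2, 7]
  Result: [6, 0, 3, 4, 5, 1, 2, 7]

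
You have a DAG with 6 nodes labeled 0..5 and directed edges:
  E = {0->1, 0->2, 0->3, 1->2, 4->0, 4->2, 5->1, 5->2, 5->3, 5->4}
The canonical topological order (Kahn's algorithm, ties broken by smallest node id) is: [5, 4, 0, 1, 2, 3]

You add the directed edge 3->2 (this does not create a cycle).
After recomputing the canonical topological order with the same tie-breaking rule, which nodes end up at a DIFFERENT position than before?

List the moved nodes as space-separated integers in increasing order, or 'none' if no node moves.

Old toposort: [5, 4, 0, 1, 2, 3]
Added edge 3->2
Recompute Kahn (smallest-id tiebreak):
  initial in-degrees: [1, 2, 5, 2, 1, 0]
  ready (indeg=0): [5]
  pop 5: indeg[1]->1; indeg[2]->4; indeg[3]->1; indeg[4]->0 | ready=[4] | order so far=[5]
  pop 4: indeg[0]->0; indeg[2]->3 | ready=[0] | order so far=[5, 4]
  pop 0: indeg[1]->0; indeg[2]->2; indeg[3]->0 | ready=[1, 3] | order so far=[5, 4, 0]
  pop 1: indeg[2]->1 | ready=[3] | order so far=[5, 4, 0, 1]
  pop 3: indeg[2]->0 | ready=[2] | order so far=[5, 4, 0, 1, 3]
  pop 2: no out-edges | ready=[] | order so far=[5, 4, 0, 1, 3, 2]
New canonical toposort: [5, 4, 0, 1, 3, 2]
Compare positions:
  Node 0: index 2 -> 2 (same)
  Node 1: index 3 -> 3 (same)
  Node 2: index 4 -> 5 (moved)
  Node 3: index 5 -> 4 (moved)
  Node 4: index 1 -> 1 (same)
  Node 5: index 0 -> 0 (same)
Nodes that changed position: 2 3

Answer: 2 3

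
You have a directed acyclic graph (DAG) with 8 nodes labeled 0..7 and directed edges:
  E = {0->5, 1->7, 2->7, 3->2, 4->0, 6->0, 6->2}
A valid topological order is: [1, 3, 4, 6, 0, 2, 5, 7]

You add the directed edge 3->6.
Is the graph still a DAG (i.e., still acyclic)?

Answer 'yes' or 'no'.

Answer: yes

Derivation:
Given toposort: [1, 3, 4, 6, 0, 2, 5, 7]
Position of 3: index 1; position of 6: index 3
New edge 3->6: forward
Forward edge: respects the existing order. Still a DAG, same toposort still valid.
Still a DAG? yes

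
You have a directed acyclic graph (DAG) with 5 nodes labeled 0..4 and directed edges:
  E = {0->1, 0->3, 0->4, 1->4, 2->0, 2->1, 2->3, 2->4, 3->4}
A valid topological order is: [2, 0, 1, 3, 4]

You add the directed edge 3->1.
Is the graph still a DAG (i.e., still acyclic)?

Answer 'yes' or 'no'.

Answer: yes

Derivation:
Given toposort: [2, 0, 1, 3, 4]
Position of 3: index 3; position of 1: index 2
New edge 3->1: backward (u after v in old order)
Backward edge: old toposort is now invalid. Check if this creates a cycle.
Does 1 already reach 3? Reachable from 1: [1, 4]. NO -> still a DAG (reorder needed).
Still a DAG? yes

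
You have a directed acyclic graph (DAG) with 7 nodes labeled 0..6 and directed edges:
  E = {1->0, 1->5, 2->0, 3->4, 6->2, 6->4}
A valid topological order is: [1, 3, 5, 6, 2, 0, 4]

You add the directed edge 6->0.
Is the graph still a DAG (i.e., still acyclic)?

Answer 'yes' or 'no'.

Given toposort: [1, 3, 5, 6, 2, 0, 4]
Position of 6: index 3; position of 0: index 5
New edge 6->0: forward
Forward edge: respects the existing order. Still a DAG, same toposort still valid.
Still a DAG? yes

Answer: yes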